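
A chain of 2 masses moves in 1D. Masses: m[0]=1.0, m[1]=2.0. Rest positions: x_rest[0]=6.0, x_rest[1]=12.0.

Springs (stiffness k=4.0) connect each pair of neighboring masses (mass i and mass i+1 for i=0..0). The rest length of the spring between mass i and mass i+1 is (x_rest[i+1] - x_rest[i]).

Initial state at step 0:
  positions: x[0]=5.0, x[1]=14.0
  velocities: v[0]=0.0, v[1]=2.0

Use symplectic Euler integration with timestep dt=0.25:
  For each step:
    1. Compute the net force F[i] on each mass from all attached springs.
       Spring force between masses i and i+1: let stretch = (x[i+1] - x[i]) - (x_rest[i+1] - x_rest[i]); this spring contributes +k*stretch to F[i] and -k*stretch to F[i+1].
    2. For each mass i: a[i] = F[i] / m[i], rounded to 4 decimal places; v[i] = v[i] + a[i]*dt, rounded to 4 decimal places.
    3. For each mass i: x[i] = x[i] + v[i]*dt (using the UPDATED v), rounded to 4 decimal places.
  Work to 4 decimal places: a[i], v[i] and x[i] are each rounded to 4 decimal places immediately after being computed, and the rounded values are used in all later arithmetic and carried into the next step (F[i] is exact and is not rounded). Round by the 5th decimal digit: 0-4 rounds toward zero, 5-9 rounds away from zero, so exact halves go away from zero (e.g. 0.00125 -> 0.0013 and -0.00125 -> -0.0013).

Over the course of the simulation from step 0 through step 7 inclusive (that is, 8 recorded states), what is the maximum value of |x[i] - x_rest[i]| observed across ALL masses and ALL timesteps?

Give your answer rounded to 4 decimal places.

Answer: 4.6679

Derivation:
Step 0: x=[5.0000 14.0000] v=[0.0000 2.0000]
Step 1: x=[5.7500 14.1250] v=[3.0000 0.5000]
Step 2: x=[7.0938 13.9531] v=[5.3750 -0.6875]
Step 3: x=[8.6524 13.6738] v=[6.2343 -1.1172]
Step 4: x=[9.9663 13.5168] v=[5.2557 -0.6279]
Step 5: x=[10.6679 13.6660] v=[2.8062 0.5969]
Step 6: x=[10.6190 14.1905] v=[-0.1957 2.0979]
Step 7: x=[9.9630 15.0186] v=[-2.6242 3.3122]
Max displacement = 4.6679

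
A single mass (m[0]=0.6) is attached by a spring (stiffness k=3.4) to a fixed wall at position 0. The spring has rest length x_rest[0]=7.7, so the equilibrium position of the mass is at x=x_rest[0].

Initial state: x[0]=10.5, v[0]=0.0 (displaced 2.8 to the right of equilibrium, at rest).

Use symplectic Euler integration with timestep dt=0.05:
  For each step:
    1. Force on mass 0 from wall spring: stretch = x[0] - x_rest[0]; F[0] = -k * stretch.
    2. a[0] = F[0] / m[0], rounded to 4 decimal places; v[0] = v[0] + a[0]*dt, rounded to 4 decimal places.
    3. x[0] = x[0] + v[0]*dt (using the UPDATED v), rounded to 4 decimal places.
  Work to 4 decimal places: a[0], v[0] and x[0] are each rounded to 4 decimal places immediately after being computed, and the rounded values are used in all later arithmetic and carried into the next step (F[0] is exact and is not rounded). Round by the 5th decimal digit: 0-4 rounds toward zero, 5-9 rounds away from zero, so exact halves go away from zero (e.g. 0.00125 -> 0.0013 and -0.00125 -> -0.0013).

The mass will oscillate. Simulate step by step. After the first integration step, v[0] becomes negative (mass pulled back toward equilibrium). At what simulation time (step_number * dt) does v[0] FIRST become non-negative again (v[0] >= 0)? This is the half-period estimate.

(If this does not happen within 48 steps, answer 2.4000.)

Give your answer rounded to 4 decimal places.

Step 0: x=[10.5000] v=[0.0000]
Step 1: x=[10.4603] v=[-0.7933]
Step 2: x=[10.3815] v=[-1.5754]
Step 3: x=[10.2647] v=[-2.3352]
Step 4: x=[10.1116] v=[-3.0619]
Step 5: x=[9.9243] v=[-3.7452]
Step 6: x=[9.7055] v=[-4.3754]
Step 7: x=[9.4583] v=[-4.9436]
Step 8: x=[9.1862] v=[-5.4418]
Step 9: x=[8.8931] v=[-5.8629]
Step 10: x=[8.5831] v=[-6.2009]
Step 11: x=[8.2605] v=[-6.4511]
Step 12: x=[7.9300] v=[-6.6099]
Step 13: x=[7.5962] v=[-6.6751]
Step 14: x=[7.2639] v=[-6.6457]
Step 15: x=[6.9378] v=[-6.5221]
Step 16: x=[6.6225] v=[-6.3061]
Step 17: x=[6.3225] v=[-6.0008]
Step 18: x=[6.0420] v=[-5.6105]
Step 19: x=[5.7850] v=[-5.1407]
Step 20: x=[5.5551] v=[-4.5981]
Step 21: x=[5.3556] v=[-3.9904]
Step 22: x=[5.1893] v=[-3.3262]
Step 23: x=[5.0586] v=[-2.6148]
Step 24: x=[4.9653] v=[-1.8664]
Step 25: x=[4.9107] v=[-1.0916]
Step 26: x=[4.8956] v=[-0.3013]
Step 27: x=[4.9203] v=[0.4933]
First v>=0 after going negative at step 27, time=1.3500

Answer: 1.3500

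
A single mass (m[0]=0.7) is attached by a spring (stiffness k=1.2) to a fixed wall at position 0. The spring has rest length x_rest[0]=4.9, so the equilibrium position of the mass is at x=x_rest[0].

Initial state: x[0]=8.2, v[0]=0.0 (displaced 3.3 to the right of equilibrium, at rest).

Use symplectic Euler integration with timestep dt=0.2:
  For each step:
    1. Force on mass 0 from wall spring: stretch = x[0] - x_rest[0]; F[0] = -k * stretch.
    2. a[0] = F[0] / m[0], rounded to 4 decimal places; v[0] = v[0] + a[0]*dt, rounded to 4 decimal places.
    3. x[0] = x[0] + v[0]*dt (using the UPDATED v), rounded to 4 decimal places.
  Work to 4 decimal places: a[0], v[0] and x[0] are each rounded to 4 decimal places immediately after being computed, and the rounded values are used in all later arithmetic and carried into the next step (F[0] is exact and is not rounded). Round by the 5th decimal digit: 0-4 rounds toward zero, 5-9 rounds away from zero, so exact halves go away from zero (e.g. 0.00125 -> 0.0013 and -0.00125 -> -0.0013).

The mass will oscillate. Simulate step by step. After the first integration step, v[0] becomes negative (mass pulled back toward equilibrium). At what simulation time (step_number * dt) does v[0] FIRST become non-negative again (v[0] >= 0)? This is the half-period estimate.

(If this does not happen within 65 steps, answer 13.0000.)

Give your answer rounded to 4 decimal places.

Answer: 2.4000

Derivation:
Step 0: x=[8.2000] v=[0.0000]
Step 1: x=[7.9737] v=[-1.1314]
Step 2: x=[7.5367] v=[-2.1852]
Step 3: x=[6.9189] v=[-3.0892]
Step 4: x=[6.1626] v=[-3.7814]
Step 5: x=[5.3197] v=[-4.2143]
Step 6: x=[4.4481] v=[-4.3582]
Step 7: x=[3.6074] v=[-4.2033]
Step 8: x=[2.8554] v=[-3.7601]
Step 9: x=[2.2436] v=[-3.0591]
Step 10: x=[1.8139] v=[-2.1483]
Step 11: x=[1.5959] v=[-1.0902]
Step 12: x=[1.6044] v=[0.0426]
First v>=0 after going negative at step 12, time=2.4000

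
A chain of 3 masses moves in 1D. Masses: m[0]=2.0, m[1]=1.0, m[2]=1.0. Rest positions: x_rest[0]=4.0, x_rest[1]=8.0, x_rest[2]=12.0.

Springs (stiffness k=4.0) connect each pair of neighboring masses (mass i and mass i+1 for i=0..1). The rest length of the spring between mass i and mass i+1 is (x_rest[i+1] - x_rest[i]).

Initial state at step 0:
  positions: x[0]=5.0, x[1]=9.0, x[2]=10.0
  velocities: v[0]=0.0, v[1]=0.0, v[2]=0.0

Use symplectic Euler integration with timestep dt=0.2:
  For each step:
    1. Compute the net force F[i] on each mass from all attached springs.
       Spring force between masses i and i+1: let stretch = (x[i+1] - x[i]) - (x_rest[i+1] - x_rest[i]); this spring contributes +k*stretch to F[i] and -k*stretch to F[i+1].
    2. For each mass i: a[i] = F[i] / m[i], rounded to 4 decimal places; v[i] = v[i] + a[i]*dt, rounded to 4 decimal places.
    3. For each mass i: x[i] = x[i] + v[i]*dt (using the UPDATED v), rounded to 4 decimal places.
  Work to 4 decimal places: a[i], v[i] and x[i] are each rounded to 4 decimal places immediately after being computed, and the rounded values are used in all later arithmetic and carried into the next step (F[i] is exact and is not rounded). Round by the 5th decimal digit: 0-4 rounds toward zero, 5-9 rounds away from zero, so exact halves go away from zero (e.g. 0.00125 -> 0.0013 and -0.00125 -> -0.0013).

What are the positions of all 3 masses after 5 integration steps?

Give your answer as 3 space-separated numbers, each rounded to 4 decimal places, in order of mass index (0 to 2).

Answer: 4.1719 7.3389 13.3172

Derivation:
Step 0: x=[5.0000 9.0000 10.0000] v=[0.0000 0.0000 0.0000]
Step 1: x=[5.0000 8.5200 10.4800] v=[0.0000 -2.4000 2.4000]
Step 2: x=[4.9616 7.7904 11.2864] v=[-0.1920 -3.6480 4.0320]
Step 3: x=[4.8295 7.1676 12.1734] v=[-0.6605 -3.1142 4.4352]
Step 4: x=[4.5644 6.9716 12.8995] v=[-1.3253 -0.9800 3.6306]
Step 5: x=[4.1719 7.3389 13.3172] v=[-1.9624 1.8366 2.0883]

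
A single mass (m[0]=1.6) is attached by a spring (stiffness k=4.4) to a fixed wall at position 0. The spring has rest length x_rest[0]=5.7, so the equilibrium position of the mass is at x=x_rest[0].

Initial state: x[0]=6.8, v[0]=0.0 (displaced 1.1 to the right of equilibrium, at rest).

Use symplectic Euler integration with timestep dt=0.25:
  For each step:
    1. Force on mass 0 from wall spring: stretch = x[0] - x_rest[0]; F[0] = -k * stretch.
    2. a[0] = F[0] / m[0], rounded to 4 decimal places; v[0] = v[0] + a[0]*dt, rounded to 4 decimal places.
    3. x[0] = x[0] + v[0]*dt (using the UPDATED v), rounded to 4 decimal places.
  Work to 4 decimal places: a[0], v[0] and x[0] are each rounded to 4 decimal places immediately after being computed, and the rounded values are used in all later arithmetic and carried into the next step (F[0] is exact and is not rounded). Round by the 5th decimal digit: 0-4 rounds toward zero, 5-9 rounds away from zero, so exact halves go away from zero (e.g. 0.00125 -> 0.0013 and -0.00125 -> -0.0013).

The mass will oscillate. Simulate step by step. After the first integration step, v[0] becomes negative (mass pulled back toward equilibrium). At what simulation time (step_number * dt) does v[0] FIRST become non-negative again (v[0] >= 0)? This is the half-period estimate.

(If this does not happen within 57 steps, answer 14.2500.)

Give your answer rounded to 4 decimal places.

Step 0: x=[6.8000] v=[0.0000]
Step 1: x=[6.6109] v=[-0.7563]
Step 2: x=[6.2653] v=[-1.3826]
Step 3: x=[5.8225] v=[-1.7713]
Step 4: x=[5.3586] v=[-1.8555]
Step 5: x=[4.9534] v=[-1.6208]
Step 6: x=[4.6765] v=[-1.1075]
Step 7: x=[4.5755] v=[-0.4039]
Step 8: x=[4.6678] v=[0.3692]
First v>=0 after going negative at step 8, time=2.0000

Answer: 2.0000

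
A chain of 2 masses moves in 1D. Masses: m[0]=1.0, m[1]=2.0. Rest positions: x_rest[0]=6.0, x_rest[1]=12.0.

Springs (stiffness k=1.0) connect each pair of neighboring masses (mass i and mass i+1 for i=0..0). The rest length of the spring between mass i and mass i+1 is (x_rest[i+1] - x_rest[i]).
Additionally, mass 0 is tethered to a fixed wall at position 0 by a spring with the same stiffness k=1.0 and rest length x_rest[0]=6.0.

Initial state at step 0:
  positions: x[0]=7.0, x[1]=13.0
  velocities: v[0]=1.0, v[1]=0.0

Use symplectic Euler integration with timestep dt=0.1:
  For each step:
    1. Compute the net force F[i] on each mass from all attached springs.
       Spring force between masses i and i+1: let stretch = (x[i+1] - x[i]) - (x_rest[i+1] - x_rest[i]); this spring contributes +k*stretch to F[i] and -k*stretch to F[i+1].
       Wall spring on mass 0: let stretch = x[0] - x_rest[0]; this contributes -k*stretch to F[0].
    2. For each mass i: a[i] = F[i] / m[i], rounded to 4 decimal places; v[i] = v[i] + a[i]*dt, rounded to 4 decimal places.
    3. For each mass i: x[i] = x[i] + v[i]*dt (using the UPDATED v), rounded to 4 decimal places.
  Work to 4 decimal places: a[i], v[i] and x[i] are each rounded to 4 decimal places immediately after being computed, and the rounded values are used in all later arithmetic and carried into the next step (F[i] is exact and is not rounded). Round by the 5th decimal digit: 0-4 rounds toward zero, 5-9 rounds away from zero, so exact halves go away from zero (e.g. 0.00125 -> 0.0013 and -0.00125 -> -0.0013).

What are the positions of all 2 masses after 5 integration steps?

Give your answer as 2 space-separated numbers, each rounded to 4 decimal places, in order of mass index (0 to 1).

Answer: 7.3178 13.0082

Derivation:
Step 0: x=[7.0000 13.0000] v=[1.0000 0.0000]
Step 1: x=[7.0900 13.0000] v=[0.9000 0.0000]
Step 2: x=[7.1682 13.0005] v=[0.7820 0.0045]
Step 3: x=[7.2330 13.0018] v=[0.6484 0.0129]
Step 4: x=[7.2832 13.0043] v=[0.5020 0.0245]
Step 5: x=[7.3178 13.0082] v=[0.3458 0.0385]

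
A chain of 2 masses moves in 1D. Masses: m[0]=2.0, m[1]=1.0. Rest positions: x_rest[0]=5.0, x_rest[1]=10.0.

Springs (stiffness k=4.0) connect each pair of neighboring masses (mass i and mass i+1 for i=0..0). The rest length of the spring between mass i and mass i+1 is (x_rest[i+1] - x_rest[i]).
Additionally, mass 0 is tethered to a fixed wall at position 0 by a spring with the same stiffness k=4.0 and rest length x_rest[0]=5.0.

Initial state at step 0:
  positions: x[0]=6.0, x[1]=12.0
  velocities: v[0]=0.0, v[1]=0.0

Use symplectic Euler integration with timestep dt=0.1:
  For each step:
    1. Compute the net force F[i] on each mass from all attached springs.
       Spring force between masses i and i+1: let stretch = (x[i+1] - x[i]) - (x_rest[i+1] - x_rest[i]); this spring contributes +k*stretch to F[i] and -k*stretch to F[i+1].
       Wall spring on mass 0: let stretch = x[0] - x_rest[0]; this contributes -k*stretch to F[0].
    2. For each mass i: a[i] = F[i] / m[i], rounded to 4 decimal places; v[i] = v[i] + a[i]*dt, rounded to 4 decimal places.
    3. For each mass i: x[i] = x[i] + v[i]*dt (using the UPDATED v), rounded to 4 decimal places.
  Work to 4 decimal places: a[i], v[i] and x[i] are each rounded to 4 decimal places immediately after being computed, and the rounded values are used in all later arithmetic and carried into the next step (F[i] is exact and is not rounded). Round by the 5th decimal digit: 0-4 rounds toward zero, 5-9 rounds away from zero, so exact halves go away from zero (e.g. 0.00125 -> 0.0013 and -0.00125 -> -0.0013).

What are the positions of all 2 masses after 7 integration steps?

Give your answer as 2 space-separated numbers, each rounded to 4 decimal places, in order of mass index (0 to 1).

Answer: 5.9119 11.0625

Derivation:
Step 0: x=[6.0000 12.0000] v=[0.0000 0.0000]
Step 1: x=[6.0000 11.9600] v=[0.0000 -0.4000]
Step 2: x=[5.9992 11.8816] v=[-0.0080 -0.7840]
Step 3: x=[5.9961 11.7679] v=[-0.0314 -1.1370]
Step 4: x=[5.9885 11.6233] v=[-0.0763 -1.4457]
Step 5: x=[5.9738 11.4533] v=[-0.1470 -1.6996]
Step 6: x=[5.9492 11.2642] v=[-0.2459 -1.8914]
Step 7: x=[5.9119 11.0625] v=[-0.3727 -2.0174]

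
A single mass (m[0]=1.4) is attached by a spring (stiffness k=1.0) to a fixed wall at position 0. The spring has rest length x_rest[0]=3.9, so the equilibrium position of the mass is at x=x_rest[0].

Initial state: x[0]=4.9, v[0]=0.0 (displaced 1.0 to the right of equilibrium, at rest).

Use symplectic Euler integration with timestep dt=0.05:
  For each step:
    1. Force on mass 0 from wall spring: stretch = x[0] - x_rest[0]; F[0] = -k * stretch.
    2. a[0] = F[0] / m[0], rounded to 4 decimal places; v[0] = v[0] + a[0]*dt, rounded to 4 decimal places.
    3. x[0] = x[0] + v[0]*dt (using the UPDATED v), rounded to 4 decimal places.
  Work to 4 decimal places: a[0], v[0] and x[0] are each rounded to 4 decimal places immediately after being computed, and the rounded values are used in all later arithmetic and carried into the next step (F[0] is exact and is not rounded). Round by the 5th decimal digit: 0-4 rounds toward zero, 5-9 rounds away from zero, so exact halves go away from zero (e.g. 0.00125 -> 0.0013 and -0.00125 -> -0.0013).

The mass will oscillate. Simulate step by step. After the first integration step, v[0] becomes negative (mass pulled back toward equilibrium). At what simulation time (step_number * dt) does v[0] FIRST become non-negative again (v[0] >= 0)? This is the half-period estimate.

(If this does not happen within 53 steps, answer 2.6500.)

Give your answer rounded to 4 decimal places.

Step 0: x=[4.9000] v=[0.0000]
Step 1: x=[4.8982] v=[-0.0357]
Step 2: x=[4.8946] v=[-0.0714]
Step 3: x=[4.8893] v=[-0.1069]
Step 4: x=[4.8822] v=[-0.1422]
Step 5: x=[4.8733] v=[-0.1773]
Step 6: x=[4.8627] v=[-0.2121]
Step 7: x=[4.8504] v=[-0.2465]
Step 8: x=[4.8364] v=[-0.2804]
Step 9: x=[4.8207] v=[-0.3138]
Step 10: x=[4.8034] v=[-0.3467]
Step 11: x=[4.7845] v=[-0.3790]
Step 12: x=[4.7640] v=[-0.4106]
Step 13: x=[4.7419] v=[-0.4415]
Step 14: x=[4.7183] v=[-0.4716]
Step 15: x=[4.6933] v=[-0.5008]
Step 16: x=[4.6668] v=[-0.5291]
Step 17: x=[4.6390] v=[-0.5565]
Step 18: x=[4.6099] v=[-0.5829]
Step 19: x=[4.5795] v=[-0.6083]
Step 20: x=[4.5479] v=[-0.6326]
Step 21: x=[4.5151] v=[-0.6557]
Step 22: x=[4.4812] v=[-0.6777]
Step 23: x=[4.4463] v=[-0.6985]
Step 24: x=[4.4104] v=[-0.7180]
Step 25: x=[4.3736] v=[-0.7362]
Step 26: x=[4.3359] v=[-0.7531]
Step 27: x=[4.2975] v=[-0.7687]
Step 28: x=[4.2584] v=[-0.7829]
Step 29: x=[4.2186] v=[-0.7957]
Step 30: x=[4.1782] v=[-0.8071]
Step 31: x=[4.1374] v=[-0.8170]
Step 32: x=[4.0961] v=[-0.8255]
Step 33: x=[4.0545] v=[-0.8325]
Step 34: x=[4.0126] v=[-0.8380]
Step 35: x=[3.9705] v=[-0.8420]
Step 36: x=[3.9283] v=[-0.8445]
Step 37: x=[3.8860] v=[-0.8455]
Step 38: x=[3.8438] v=[-0.8450]
Step 39: x=[3.8017] v=[-0.8430]
Step 40: x=[3.7597] v=[-0.8395]
Step 41: x=[3.7180] v=[-0.8345]
Step 42: x=[3.6766] v=[-0.8280]
Step 43: x=[3.6356] v=[-0.8200]
Step 44: x=[3.5951] v=[-0.8106]
Step 45: x=[3.5551] v=[-0.7997]
Step 46: x=[3.5157] v=[-0.7874]
Step 47: x=[3.4770] v=[-0.7737]
Step 48: x=[3.4391] v=[-0.7586]
Step 49: x=[3.4020] v=[-0.7421]
Step 50: x=[3.3658] v=[-0.7243]
Step 51: x=[3.3305] v=[-0.7052]
Step 52: x=[3.2963] v=[-0.6849]
Step 53: x=[3.2631] v=[-0.6633]
v[0] did not become non-negative within 53 steps; using fallback time=2.6500

Answer: 2.6500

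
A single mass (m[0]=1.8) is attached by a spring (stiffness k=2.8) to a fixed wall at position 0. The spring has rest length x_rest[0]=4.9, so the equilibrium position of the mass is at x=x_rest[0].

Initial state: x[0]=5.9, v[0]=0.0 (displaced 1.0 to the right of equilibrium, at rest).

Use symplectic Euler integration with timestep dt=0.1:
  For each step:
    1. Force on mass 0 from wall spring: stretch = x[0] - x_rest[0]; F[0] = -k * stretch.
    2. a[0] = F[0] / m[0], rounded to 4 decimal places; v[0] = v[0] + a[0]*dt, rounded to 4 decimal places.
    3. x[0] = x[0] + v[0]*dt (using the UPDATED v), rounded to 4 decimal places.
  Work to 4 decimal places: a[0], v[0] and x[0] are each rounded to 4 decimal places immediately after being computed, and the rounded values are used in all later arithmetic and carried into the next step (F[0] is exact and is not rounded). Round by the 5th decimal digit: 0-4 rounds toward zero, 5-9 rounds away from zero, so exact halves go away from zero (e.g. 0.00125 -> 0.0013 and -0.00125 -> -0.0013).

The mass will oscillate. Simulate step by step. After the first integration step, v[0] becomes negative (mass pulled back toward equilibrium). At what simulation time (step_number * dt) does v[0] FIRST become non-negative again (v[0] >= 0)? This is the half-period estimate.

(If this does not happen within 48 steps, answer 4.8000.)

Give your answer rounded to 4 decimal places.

Step 0: x=[5.9000] v=[0.0000]
Step 1: x=[5.8844] v=[-0.1556]
Step 2: x=[5.8535] v=[-0.3087]
Step 3: x=[5.8078] v=[-0.4570]
Step 4: x=[5.7480] v=[-0.5982]
Step 5: x=[5.6750] v=[-0.7301]
Step 6: x=[5.5899] v=[-0.8507]
Step 7: x=[5.4941] v=[-0.9580]
Step 8: x=[5.3891] v=[-1.0504]
Step 9: x=[5.2765] v=[-1.1265]
Step 10: x=[5.1580] v=[-1.1851]
Step 11: x=[5.0355] v=[-1.2252]
Step 12: x=[4.9109] v=[-1.2463]
Step 13: x=[4.7861] v=[-1.2480]
Step 14: x=[4.6631] v=[-1.2303]
Step 15: x=[4.5438] v=[-1.1935]
Step 16: x=[4.4300] v=[-1.1381]
Step 17: x=[4.3235] v=[-1.0650]
Step 18: x=[4.2260] v=[-0.9753]
Step 19: x=[4.1390] v=[-0.8705]
Step 20: x=[4.0638] v=[-0.7521]
Step 21: x=[4.0016] v=[-0.6220]
Step 22: x=[3.9534] v=[-0.4823]
Step 23: x=[3.9199] v=[-0.3351]
Step 24: x=[3.9016] v=[-0.1826]
Step 25: x=[3.8989] v=[-0.0273]
Step 26: x=[3.9117] v=[0.1284]
First v>=0 after going negative at step 26, time=2.6000

Answer: 2.6000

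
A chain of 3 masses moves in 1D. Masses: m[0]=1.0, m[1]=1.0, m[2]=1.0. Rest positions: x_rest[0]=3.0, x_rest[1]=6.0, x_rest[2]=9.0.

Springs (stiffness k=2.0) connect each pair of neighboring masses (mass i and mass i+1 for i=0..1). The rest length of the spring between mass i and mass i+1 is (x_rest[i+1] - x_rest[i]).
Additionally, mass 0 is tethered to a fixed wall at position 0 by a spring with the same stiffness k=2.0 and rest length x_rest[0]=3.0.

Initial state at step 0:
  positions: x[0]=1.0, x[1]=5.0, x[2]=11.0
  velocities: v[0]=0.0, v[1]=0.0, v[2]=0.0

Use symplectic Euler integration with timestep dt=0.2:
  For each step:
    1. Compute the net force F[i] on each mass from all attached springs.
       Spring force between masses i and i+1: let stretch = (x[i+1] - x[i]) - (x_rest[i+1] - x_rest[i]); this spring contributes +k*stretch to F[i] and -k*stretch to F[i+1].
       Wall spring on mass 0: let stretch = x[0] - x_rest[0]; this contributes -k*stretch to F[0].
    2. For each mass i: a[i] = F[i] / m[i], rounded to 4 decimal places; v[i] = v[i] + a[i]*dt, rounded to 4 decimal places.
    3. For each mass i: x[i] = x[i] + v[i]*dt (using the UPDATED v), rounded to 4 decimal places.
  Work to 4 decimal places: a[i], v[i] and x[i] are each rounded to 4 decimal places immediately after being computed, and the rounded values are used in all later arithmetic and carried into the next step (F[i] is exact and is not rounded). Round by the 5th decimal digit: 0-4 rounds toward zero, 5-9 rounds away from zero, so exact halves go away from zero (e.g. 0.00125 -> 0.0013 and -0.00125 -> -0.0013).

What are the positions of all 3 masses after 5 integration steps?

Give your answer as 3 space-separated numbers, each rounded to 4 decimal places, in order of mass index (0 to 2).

Answer: 3.7616 6.6247 8.3975

Derivation:
Step 0: x=[1.0000 5.0000 11.0000] v=[0.0000 0.0000 0.0000]
Step 1: x=[1.2400 5.1600 10.7600] v=[1.2000 0.8000 -1.2000]
Step 2: x=[1.6944 5.4544 10.3120] v=[2.2720 1.4720 -2.2400]
Step 3: x=[2.3140 5.8366 9.7154] v=[3.0982 1.9110 -2.9830]
Step 4: x=[3.0303 6.2473 9.0485] v=[3.5816 2.0535 -3.3345]
Step 5: x=[3.7616 6.6247 8.3975] v=[3.6563 1.8872 -3.2550]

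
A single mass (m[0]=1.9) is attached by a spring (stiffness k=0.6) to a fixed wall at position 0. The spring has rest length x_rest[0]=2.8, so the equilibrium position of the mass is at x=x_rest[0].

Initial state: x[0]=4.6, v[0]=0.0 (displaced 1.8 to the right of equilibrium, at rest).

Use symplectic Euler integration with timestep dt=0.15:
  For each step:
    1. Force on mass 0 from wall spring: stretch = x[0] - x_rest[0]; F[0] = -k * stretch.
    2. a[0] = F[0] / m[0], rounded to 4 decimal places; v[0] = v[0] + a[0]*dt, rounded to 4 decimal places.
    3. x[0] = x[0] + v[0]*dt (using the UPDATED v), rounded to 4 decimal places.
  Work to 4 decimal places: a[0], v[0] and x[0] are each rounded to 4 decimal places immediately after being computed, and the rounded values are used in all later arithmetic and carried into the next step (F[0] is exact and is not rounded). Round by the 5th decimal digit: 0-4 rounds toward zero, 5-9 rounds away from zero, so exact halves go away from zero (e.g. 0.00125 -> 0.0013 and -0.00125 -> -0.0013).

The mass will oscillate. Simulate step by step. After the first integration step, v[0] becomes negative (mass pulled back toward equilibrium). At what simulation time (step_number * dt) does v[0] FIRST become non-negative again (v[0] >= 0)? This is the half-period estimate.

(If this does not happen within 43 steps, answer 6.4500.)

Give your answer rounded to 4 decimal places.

Answer: 5.7000

Derivation:
Step 0: x=[4.6000] v=[0.0000]
Step 1: x=[4.5872] v=[-0.0853]
Step 2: x=[4.5617] v=[-0.1700]
Step 3: x=[4.5237] v=[-0.2534]
Step 4: x=[4.4735] v=[-0.3350]
Step 5: x=[4.4114] v=[-0.4143]
Step 6: x=[4.3378] v=[-0.4906]
Step 7: x=[4.2533] v=[-0.5634]
Step 8: x=[4.1585] v=[-0.6322]
Step 9: x=[4.0540] v=[-0.6966]
Step 10: x=[3.9406] v=[-0.7560]
Step 11: x=[3.8191] v=[-0.8100]
Step 12: x=[3.6904] v=[-0.8583]
Step 13: x=[3.5553] v=[-0.9005]
Step 14: x=[3.4149] v=[-0.9363]
Step 15: x=[3.2701] v=[-0.9654]
Step 16: x=[3.1219] v=[-0.9877]
Step 17: x=[2.9715] v=[-1.0030]
Step 18: x=[2.8198] v=[-1.0111]
Step 19: x=[2.6680] v=[-1.0120]
Step 20: x=[2.5171] v=[-1.0057]
Step 21: x=[2.3683] v=[-0.9923]
Step 22: x=[2.2225] v=[-0.9719]
Step 23: x=[2.0808] v=[-0.9445]
Step 24: x=[1.9442] v=[-0.9104]
Step 25: x=[1.8137] v=[-0.8699]
Step 26: x=[1.6902] v=[-0.8232]
Step 27: x=[1.5746] v=[-0.7706]
Step 28: x=[1.4677] v=[-0.7126]
Step 29: x=[1.3703] v=[-0.6495]
Step 30: x=[1.2830] v=[-0.5818]
Step 31: x=[1.2065] v=[-0.5099]
Step 32: x=[1.1413] v=[-0.4344]
Step 33: x=[1.0879] v=[-0.3558]
Step 34: x=[1.0467] v=[-0.2747]
Step 35: x=[1.0180] v=[-0.1916]
Step 36: x=[1.0019] v=[-0.1072]
Step 37: x=[0.9986] v=[-0.0220]
Step 38: x=[1.0081] v=[0.0633]
First v>=0 after going negative at step 38, time=5.7000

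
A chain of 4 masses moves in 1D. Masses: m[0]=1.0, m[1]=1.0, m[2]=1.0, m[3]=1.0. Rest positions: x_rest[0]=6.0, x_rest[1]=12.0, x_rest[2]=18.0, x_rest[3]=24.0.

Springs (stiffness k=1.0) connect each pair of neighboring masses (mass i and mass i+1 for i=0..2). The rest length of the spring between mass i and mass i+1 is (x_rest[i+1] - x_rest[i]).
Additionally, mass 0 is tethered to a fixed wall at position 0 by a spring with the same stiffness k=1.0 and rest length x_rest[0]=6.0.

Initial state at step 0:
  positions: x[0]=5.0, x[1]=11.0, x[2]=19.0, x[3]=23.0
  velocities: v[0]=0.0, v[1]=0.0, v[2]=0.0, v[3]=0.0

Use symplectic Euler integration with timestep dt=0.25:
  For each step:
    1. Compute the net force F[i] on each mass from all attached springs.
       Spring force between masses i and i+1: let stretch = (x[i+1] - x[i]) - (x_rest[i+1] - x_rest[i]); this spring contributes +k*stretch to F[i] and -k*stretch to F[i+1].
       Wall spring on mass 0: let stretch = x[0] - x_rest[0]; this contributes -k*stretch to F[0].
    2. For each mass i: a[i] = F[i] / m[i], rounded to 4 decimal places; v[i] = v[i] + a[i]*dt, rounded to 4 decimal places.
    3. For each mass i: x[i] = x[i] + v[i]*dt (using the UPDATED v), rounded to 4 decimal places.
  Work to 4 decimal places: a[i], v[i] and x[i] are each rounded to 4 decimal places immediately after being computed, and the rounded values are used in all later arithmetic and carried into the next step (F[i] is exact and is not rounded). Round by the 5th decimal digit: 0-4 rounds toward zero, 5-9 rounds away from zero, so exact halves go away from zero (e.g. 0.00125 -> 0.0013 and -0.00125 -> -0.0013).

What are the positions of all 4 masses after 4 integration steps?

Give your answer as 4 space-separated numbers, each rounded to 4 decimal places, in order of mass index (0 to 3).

Step 0: x=[5.0000 11.0000 19.0000 23.0000] v=[0.0000 0.0000 0.0000 0.0000]
Step 1: x=[5.0625 11.1250 18.7500 23.1250] v=[0.2500 0.5000 -1.0000 0.5000]
Step 2: x=[5.1875 11.3477 18.2969 23.3516] v=[0.5000 0.8906 -1.8125 0.9063]
Step 3: x=[5.3733 11.6197 17.7254 23.6373] v=[0.7432 1.0879 -2.2861 1.1426]
Step 4: x=[5.6137 11.8829 17.1418 23.9285] v=[0.9615 1.0527 -2.3346 1.1646]

Answer: 5.6137 11.8829 17.1418 23.9285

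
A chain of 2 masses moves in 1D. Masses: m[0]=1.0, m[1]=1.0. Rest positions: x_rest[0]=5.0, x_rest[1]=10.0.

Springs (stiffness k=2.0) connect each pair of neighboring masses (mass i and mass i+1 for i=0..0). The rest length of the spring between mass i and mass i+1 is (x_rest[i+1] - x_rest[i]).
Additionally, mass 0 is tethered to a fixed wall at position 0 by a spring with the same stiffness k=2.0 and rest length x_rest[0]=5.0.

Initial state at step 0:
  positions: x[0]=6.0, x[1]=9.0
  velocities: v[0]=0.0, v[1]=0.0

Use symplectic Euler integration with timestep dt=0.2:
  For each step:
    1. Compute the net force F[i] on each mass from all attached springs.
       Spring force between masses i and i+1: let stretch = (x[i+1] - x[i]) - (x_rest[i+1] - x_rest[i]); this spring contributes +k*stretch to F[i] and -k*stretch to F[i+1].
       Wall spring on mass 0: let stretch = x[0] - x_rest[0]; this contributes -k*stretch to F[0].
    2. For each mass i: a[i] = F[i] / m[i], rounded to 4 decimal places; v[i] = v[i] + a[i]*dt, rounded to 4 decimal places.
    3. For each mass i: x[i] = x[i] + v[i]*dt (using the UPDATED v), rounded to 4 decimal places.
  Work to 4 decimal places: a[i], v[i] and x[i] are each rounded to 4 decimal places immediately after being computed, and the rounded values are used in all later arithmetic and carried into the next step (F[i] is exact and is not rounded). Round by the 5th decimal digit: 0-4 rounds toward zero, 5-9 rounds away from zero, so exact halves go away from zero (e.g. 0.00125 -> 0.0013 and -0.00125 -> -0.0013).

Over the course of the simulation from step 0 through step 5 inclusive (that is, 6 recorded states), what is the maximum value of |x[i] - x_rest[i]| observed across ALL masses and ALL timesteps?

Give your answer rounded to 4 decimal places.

Answer: 1.0893

Derivation:
Step 0: x=[6.0000 9.0000] v=[0.0000 0.0000]
Step 1: x=[5.7600 9.1600] v=[-1.2000 0.8000]
Step 2: x=[5.3312 9.4480] v=[-2.1440 1.4400]
Step 3: x=[4.8052 9.8067] v=[-2.6298 1.7933]
Step 4: x=[4.2949 10.1652] v=[-2.5513 1.7927]
Step 5: x=[3.9107 10.4541] v=[-1.9211 1.4446]
Max displacement = 1.0893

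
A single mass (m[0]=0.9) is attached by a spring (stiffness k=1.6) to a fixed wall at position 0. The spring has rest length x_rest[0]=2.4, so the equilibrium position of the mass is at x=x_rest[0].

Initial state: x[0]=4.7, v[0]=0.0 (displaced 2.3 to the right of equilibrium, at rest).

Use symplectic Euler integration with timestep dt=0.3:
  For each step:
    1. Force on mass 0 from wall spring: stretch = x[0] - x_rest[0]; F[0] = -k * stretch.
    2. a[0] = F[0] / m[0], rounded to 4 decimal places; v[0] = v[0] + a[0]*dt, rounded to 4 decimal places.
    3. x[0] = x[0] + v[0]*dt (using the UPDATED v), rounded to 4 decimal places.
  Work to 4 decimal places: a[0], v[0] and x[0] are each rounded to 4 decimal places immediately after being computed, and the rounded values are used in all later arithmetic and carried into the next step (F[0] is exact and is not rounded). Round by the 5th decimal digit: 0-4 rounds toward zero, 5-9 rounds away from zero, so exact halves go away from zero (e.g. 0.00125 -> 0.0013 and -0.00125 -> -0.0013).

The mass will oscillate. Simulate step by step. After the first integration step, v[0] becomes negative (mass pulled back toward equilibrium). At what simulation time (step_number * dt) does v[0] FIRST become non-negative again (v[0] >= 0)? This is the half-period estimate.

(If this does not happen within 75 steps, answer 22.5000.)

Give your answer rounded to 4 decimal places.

Step 0: x=[4.7000] v=[0.0000]
Step 1: x=[4.3320] v=[-1.2267]
Step 2: x=[3.6549] v=[-2.2571]
Step 3: x=[2.7770] v=[-2.9264]
Step 4: x=[1.8388] v=[-3.1275]
Step 5: x=[0.9903] v=[-2.8282]
Step 6: x=[0.3674] v=[-2.0764]
Step 7: x=[0.0697] v=[-0.9924]
Step 8: x=[0.1448] v=[0.2504]
First v>=0 after going negative at step 8, time=2.4000

Answer: 2.4000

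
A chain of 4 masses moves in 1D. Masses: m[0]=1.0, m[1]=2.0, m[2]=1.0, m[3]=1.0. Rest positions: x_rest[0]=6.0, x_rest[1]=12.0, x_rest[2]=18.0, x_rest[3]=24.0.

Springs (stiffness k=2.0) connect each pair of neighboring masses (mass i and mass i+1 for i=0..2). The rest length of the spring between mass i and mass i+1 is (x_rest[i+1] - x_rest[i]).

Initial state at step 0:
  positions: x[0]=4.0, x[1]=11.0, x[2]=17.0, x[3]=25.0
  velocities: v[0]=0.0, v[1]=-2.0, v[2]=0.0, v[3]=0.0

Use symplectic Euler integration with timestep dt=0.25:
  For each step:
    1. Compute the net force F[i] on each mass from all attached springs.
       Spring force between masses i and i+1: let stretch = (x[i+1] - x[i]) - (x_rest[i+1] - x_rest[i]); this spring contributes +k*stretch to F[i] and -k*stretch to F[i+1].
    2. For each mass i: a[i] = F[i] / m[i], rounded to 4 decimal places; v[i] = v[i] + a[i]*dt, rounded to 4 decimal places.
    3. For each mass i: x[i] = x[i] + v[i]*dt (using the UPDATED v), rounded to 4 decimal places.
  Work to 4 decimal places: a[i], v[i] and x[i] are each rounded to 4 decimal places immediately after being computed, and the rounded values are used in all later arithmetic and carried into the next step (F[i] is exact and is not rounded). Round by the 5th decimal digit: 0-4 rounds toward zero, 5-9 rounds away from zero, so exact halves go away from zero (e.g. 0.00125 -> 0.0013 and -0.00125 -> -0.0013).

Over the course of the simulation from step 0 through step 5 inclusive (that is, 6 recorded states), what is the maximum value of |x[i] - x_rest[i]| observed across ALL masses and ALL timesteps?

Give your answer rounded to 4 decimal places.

Step 0: x=[4.0000 11.0000 17.0000 25.0000] v=[0.0000 -2.0000 0.0000 0.0000]
Step 1: x=[4.1250 10.4375 17.2500 24.7500] v=[0.5000 -2.2500 1.0000 -1.0000]
Step 2: x=[4.2891 9.9063 17.5860 24.3125] v=[0.6563 -2.1250 1.3438 -1.7500]
Step 3: x=[4.4053 9.5040 17.8028 23.7842] v=[0.4649 -1.6094 0.8672 -2.1133]
Step 4: x=[4.4089 9.3017 17.7299 23.2582] v=[0.0143 -0.8094 -0.2915 -2.1040]
Step 5: x=[4.2741 9.3203 17.2945 22.7912] v=[-0.5393 0.0745 -1.7415 -1.8682]
Max displacement = 2.6983

Answer: 2.6983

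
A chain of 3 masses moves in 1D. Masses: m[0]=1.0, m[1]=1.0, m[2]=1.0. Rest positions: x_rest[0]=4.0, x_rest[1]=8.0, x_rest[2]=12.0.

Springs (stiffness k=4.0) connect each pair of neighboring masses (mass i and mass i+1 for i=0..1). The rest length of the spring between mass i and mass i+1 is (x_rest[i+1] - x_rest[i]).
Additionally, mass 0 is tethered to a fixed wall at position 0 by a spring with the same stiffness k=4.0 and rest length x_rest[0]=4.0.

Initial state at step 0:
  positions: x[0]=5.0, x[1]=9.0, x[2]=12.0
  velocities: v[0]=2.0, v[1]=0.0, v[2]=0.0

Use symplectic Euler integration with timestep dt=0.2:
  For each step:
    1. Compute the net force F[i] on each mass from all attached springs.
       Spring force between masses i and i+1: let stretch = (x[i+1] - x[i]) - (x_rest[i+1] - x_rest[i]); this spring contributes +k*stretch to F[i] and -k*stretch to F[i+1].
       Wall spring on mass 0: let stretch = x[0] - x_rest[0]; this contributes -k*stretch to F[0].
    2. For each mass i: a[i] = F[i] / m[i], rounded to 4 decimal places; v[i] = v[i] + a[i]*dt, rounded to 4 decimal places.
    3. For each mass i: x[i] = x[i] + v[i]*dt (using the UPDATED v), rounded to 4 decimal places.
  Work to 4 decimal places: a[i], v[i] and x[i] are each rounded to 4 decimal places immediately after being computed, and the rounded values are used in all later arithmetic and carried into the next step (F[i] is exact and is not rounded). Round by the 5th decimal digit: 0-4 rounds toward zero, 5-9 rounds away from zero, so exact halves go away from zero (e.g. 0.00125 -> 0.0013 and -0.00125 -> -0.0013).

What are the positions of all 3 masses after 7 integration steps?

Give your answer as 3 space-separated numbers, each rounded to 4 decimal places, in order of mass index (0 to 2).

Step 0: x=[5.0000 9.0000 12.0000] v=[2.0000 0.0000 0.0000]
Step 1: x=[5.2400 8.8400 12.1600] v=[1.2000 -0.8000 0.8000]
Step 2: x=[5.2176 8.6352 12.4288] v=[-0.1120 -1.0240 1.3440]
Step 3: x=[4.9072 8.4906 12.7306] v=[-1.5520 -0.7232 1.5091]
Step 4: x=[4.3850 8.4510 12.9940] v=[-2.6110 -0.1979 1.3171]
Step 5: x=[3.8118 8.4877 13.1705] v=[-2.8662 0.1837 0.8827]
Step 6: x=[3.3768 8.5255 13.2378] v=[-2.1749 0.1892 0.3365]
Step 7: x=[3.2253 8.4935 13.1911] v=[-0.7574 -0.1599 -0.2333]

Answer: 3.2253 8.4935 13.1911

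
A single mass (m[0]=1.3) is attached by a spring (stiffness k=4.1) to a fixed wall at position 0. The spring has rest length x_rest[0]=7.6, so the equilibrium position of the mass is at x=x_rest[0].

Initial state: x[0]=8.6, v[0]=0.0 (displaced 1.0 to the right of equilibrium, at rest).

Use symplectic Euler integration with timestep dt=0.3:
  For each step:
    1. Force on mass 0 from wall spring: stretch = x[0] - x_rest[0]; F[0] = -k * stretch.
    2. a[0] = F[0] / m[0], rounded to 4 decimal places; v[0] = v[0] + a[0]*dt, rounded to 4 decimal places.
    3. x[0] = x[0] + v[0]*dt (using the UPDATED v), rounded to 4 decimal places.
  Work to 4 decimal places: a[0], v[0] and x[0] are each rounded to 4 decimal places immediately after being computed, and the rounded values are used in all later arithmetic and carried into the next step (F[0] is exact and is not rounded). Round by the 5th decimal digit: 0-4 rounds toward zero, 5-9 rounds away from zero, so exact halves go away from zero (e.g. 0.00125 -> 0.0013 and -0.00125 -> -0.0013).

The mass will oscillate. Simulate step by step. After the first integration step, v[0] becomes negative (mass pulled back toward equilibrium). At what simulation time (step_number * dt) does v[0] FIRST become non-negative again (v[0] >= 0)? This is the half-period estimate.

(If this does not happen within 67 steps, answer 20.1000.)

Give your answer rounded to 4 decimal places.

Step 0: x=[8.6000] v=[0.0000]
Step 1: x=[8.3162] v=[-0.9461]
Step 2: x=[7.8291] v=[-1.6237]
Step 3: x=[7.2770] v=[-1.8405]
Step 4: x=[6.8165] v=[-1.5349]
Step 5: x=[6.5784] v=[-0.7936]
Step 6: x=[6.6303] v=[0.1730]
First v>=0 after going negative at step 6, time=1.8000

Answer: 1.8000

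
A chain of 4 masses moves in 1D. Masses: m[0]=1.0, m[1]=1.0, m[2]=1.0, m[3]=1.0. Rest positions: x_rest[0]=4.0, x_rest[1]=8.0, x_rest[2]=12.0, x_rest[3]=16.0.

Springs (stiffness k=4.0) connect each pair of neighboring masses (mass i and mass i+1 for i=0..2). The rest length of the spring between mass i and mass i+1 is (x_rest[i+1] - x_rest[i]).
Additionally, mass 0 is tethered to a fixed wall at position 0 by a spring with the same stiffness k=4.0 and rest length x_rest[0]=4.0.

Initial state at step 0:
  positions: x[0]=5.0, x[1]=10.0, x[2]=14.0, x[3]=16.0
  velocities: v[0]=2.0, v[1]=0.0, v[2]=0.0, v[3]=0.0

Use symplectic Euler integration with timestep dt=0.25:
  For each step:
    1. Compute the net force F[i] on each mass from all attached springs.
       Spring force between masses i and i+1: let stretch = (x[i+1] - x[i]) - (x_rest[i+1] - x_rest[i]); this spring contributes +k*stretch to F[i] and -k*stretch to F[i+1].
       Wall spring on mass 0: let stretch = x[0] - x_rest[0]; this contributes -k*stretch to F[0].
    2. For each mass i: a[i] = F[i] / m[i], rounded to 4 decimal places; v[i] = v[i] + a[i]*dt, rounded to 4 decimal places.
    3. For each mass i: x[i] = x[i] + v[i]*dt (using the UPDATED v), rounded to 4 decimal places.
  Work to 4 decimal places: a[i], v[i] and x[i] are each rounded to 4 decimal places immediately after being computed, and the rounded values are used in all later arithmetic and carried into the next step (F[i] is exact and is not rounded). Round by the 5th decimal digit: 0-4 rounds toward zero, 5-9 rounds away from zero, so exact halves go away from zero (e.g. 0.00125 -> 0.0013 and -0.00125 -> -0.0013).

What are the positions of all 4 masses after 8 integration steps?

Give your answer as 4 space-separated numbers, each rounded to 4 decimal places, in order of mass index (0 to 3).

Step 0: x=[5.0000 10.0000 14.0000 16.0000] v=[2.0000 0.0000 0.0000 0.0000]
Step 1: x=[5.5000 9.7500 13.5000 16.5000] v=[2.0000 -1.0000 -2.0000 2.0000]
Step 2: x=[5.6875 9.3750 12.8125 17.2500] v=[0.7500 -1.5000 -2.7500 3.0000]
Step 3: x=[5.3750 8.9375 12.3750 17.8906] v=[-1.2500 -1.7500 -1.7500 2.5625]
Step 4: x=[4.6094 8.4688 12.4570 18.1523] v=[-3.0625 -1.8750 0.3281 1.0469]
Step 5: x=[3.6563 8.0323 12.9658 17.9902] v=[-3.8125 -1.7462 2.0352 -0.6484]
Step 6: x=[2.8831 7.7351 13.4973 17.5720] v=[-3.0928 -1.1887 2.1261 -1.6728]
Step 7: x=[2.6021 7.6655 13.6070 17.1351] v=[-1.1239 -0.2785 0.4386 -1.7475]
Step 8: x=[2.9365 7.8154 13.1133 16.8162] v=[1.3374 0.5996 -1.9748 -1.2756]

Answer: 2.9365 7.8154 13.1133 16.8162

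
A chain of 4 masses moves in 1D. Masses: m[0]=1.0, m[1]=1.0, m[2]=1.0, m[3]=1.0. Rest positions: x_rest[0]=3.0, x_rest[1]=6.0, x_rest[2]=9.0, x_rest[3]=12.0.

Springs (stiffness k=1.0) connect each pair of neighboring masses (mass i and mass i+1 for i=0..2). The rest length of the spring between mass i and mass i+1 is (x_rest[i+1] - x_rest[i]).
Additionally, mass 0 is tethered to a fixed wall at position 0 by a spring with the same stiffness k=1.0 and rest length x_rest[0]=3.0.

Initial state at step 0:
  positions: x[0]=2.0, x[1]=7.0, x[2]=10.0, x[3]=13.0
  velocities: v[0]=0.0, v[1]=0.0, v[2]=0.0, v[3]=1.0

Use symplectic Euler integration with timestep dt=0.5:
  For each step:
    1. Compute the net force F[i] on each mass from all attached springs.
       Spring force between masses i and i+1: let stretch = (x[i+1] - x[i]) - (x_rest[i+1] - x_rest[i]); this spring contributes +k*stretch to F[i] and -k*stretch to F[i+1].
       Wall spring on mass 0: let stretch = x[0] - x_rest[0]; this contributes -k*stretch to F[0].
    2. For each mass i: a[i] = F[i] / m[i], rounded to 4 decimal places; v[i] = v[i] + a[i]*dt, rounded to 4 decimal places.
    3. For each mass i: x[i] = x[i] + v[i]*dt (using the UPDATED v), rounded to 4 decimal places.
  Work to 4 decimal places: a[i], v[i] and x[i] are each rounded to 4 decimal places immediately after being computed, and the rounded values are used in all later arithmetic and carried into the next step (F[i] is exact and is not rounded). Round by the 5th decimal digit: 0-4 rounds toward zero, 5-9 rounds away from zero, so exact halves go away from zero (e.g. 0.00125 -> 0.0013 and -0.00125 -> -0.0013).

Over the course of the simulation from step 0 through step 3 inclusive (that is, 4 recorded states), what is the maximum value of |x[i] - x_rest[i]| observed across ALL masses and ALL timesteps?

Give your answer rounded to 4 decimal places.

Answer: 2.0313

Derivation:
Step 0: x=[2.0000 7.0000 10.0000 13.0000] v=[0.0000 0.0000 0.0000 1.0000]
Step 1: x=[2.7500 6.5000 10.0000 13.5000] v=[1.5000 -1.0000 0.0000 1.0000]
Step 2: x=[3.7500 5.9375 10.0000 13.8750] v=[2.0000 -1.1250 0.0000 0.7500]
Step 3: x=[4.3594 5.8438 9.9531 14.0313] v=[1.2188 -0.1875 -0.0938 0.3125]
Max displacement = 2.0313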